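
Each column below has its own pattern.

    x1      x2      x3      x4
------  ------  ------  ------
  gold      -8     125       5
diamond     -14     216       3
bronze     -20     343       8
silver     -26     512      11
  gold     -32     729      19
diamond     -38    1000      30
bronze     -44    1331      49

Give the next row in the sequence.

Column x1: repeats gold → diamond → bronze → silver, so gold, diamond, bronze, silver, gold, diamond, bronze → silver.
For the column x2, −6 each step: -8, -14, -20, -26, -32, -38, -44 → -50.
Column x3 goes 125, 216, 343, 512, 729, 1000, 1331 → 1728 (perfect cubes: 5³, 6³, 7³, …).
Column x4: each term is the sum of the two before it, so 5, 3, 8, 11, 19, 30, 49 → 79.
Combining the parts gives silver  -50  1728  79.

silver  -50  1728  79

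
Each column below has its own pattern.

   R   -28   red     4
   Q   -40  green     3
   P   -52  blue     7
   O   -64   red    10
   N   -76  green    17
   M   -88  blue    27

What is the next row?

L  -100  red  44

Letter goes R, Q, P, O, N, M → L (letters move back 1 place in the alphabet).
Second component: −12 each step; -28, -40, -52, -64, -76, -88 → -100.
Colour: repeats red → green → blue, so red, green, blue, red, green, blue → red.
Fourth component goes 4, 3, 7, 10, 17, 27 → 44 (each term is the sum of the two before it).
Combining the parts gives L  -100  red  44.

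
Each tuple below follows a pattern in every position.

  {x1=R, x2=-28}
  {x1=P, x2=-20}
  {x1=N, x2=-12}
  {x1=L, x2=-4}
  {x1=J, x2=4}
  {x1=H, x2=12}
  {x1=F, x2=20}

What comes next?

X1 goes R, P, N, L, J, H, F → D (letters move back 2 places in the alphabet).
X2 — +8 each step: -28, -20, -12, -4, 4, 12, 20 → 28.
Combining the parts gives {x1=D, x2=28}.

{x1=D, x2=28}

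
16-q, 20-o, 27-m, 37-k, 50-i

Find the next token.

For the first component, differences are 4, 7, 10, … (increasing by 3 each time): 16, 20, 27, 37, 50 → 66.
Letter: letters move back 2 places in the alphabet; q, o, m, k, i → g.
Putting it together: 66-g.

66-g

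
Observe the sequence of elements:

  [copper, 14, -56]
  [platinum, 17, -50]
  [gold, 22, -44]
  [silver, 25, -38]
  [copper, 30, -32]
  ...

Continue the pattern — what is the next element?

Metal goes copper, platinum, gold, silver, copper → platinum (repeats copper → platinum → gold → silver).
For the second entry, alternating steps +3, +5, +3, +5, …: 14, 17, 22, 25, 30 → 33.
For the third entry, +6 each step: -56, -50, -44, -38, -32 → -26.
Combining the parts gives [platinum, 33, -26].

[platinum, 33, -26]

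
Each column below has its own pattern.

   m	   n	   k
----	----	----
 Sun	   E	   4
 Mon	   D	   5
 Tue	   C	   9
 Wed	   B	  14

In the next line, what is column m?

Column m: runs through the weekdays Mon→Sun, so Sun, Mon, Tue, Wed → Thu.

Thu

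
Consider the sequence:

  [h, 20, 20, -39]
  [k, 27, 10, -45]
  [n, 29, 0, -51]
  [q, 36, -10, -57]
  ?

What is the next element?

Letter: h, k, n, q → t (letters move forward 3 places in the alphabet).
For the second component, alternating steps +7, +2, +7, +2, …: 20, 27, 29, 36 → 38.
Third component — −10 each step: 20, 10, 0, -10 → -20.
Fourth component: -39, -45, -51, -57 → -63 (−6 each step).
Combining the parts gives [t, 38, -20, -63].

[t, 38, -20, -63]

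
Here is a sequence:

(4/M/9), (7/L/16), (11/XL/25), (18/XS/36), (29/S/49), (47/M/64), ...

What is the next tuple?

First component — each term is the sum of the two before it: 4, 7, 11, 18, 29, 47 → 76.
Size: repeats M → L → XL → XS → S; M, L, XL, XS, S, M → L.
Third component: 9, 16, 25, 36, 49, 64 → 81 (perfect squares: 3², 4², 5², …).
Putting it together: (76/L/81).

(76/L/81)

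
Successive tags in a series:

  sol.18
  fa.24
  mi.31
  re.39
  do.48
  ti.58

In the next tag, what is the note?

la

Note — runs backward through the solfège scale do→ti: sol, fa, mi, re, do, ti → la.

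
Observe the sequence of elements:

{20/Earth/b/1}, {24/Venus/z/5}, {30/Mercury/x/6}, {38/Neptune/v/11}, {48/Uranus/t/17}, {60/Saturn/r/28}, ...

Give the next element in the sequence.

{74/Jupiter/p/45}

For the first entry, differences are 4, 6, 8, … (increasing by 2 each time): 20, 24, 30, 38, 48, 60 → 74.
Planet: runs backward through the planets Mercury→Neptune; Earth, Venus, Mercury, Neptune, Uranus, Saturn → Jupiter.
Letter: letters move back 2 places in the alphabet, wrapping A→Z; b, z, x, v, t, r → p.
Fourth entry: each term is the sum of the two before it, so 1, 5, 6, 11, 17, 28 → 45.
Putting it together: {74/Jupiter/p/45}.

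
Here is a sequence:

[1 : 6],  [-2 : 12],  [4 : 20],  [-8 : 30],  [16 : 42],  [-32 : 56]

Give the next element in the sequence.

[64 : 72]

First component: ×(-2) each step, so 1, -2, 4, -8, 16, -32 → 64.
Second component — differences are 6, 8, 10, … (increasing by 2 each time): 6, 12, 20, 30, 42, 56 → 72.
Putting it together: [64 : 72].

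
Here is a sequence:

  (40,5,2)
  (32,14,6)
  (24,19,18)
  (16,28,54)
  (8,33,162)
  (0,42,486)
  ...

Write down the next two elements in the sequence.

(-8,47,1458), (-16,56,4374)

First value: −8 each step, so 40, 32, 24, 16, 8, 0 → -8 → -16.
Second value — alternating steps +9, +5, +9, +5, …: 5, 14, 19, 28, 33, 42 → 47 → 56.
For the third value, ×3 each step: 2, 6, 18, 54, 162, 486 → 1458 → 4374.
So the next two elements are (-8,47,1458) and (-16,56,4374).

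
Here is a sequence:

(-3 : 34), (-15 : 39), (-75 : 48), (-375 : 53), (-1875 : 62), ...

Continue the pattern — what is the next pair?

(-9375 : 67)

First entry goes -3, -15, -75, -375, -1875 → -9375 (×5 each step).
Second entry goes 34, 39, 48, 53, 62 → 67 (alternating steps +5, +9, +5, +9, …).
So the next pair is (-9375 : 67).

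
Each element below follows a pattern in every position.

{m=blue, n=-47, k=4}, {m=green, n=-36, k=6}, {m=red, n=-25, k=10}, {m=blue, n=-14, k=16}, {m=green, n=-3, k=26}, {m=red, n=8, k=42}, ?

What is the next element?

{m=blue, n=19, k=68}

For the m, repeats blue → green → red: blue, green, red, blue, green, red → blue.
For the n, +11 each step: -47, -36, -25, -14, -3, 8 → 19.
K: each term is the sum of the two before it; 4, 6, 10, 16, 26, 42 → 68.
Putting it together: {m=blue, n=19, k=68}.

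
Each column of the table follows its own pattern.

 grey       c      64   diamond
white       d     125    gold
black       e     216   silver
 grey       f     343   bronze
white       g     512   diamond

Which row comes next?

black  h  729  gold

Shade — repeats grey → white → black: grey, white, black, grey, white → black.
Letter goes c, d, e, f, g → h (letters move forward 1 place in the alphabet).
Third component goes 64, 125, 216, 343, 512 → 729 (perfect cubes: 4³, 5³, 6³, …).
Rank goes diamond, gold, silver, bronze, diamond → gold (repeats diamond → gold → silver → bronze).
Putting it together: black  h  729  gold.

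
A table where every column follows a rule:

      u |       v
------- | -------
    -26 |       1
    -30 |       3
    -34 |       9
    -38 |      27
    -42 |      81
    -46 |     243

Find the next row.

Column u: −4 each step, so -26, -30, -34, -38, -42, -46 → -50.
Column v: ×3 each step, so 1, 3, 9, 27, 81, 243 → 729.
Combining the parts gives -50  729.

-50  729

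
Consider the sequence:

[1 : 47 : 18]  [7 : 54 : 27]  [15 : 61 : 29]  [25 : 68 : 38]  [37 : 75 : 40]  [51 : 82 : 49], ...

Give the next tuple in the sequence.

First part: 1, 7, 15, 25, 37, 51 → 67 (differences are 6, 8, 10, … (increasing by 2 each time)).
Second part goes 47, 54, 61, 68, 75, 82 → 89 (+7 each step).
Third part goes 18, 27, 29, 38, 40, 49 → 51 (alternating steps +9, +2, +9, +2, …).
So the next tuple is [67 : 89 : 51].

[67 : 89 : 51]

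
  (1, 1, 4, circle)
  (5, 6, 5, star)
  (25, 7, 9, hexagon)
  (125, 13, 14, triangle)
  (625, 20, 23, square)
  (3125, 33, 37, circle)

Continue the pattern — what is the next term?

First coordinate: ×5 each step; 1, 5, 25, 125, 625, 3125 → 15625.
For the second coordinate, each term is the sum of the two before it: 1, 6, 7, 13, 20, 33 → 53.
For the third coordinate, each term is the sum of the two before it: 4, 5, 9, 14, 23, 37 → 60.
Shape — repeats circle → star → hexagon → triangle → square: circle, star, hexagon, triangle, square, circle → star.
So the next term is (15625, 53, 60, star).

(15625, 53, 60, star)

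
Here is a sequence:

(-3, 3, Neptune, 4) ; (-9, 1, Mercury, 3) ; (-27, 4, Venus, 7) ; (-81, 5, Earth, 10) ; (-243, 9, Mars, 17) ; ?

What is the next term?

(-729, 14, Jupiter, 27)

First coordinate: -3, -9, -27, -81, -243 → -729 (×3 each step).
Second coordinate goes 3, 1, 4, 5, 9 → 14 (each term is the sum of the two before it).
Planet — runs through the planets Mercury→Neptune: Neptune, Mercury, Venus, Earth, Mars → Jupiter.
Fourth coordinate: each term is the sum of the two before it, so 4, 3, 7, 10, 17 → 27.
Combining the parts gives (-729, 14, Jupiter, 27).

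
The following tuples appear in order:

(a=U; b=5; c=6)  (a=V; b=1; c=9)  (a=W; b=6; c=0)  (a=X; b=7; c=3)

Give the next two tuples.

A: letters move forward 1 place in the alphabet; U, V, W, X → Y → Z.
B: each term is the sum of the two before it, so 5, 1, 6, 7 → 13 → 20.
C: alternating steps +3, −9, +3, −9, …; 6, 9, 0, 3 → -6 → -3.
So the next two tuples are (a=Y; b=13; c=-6) and (a=Z; b=20; c=-3).

(a=Y; b=13; c=-6), (a=Z; b=20; c=-3)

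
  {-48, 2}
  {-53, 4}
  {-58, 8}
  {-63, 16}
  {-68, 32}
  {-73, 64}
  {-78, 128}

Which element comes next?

{-83, 256}

For the first coordinate, −5 each step: -48, -53, -58, -63, -68, -73, -78 → -83.
Second coordinate: 2, 4, 8, 16, 32, 64, 128 → 256 (×2 each step).
Combining the parts gives {-83, 256}.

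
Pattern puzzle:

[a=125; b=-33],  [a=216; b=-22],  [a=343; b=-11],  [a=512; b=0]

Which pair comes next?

[a=729; b=11]

A goes 125, 216, 343, 512 → 729 (perfect cubes: 5³, 6³, 7³, …).
B: +11 each step; -33, -22, -11, 0 → 11.
Combining the parts gives [a=729; b=11].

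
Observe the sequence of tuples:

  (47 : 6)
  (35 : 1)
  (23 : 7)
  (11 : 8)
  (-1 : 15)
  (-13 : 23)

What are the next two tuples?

First value: −12 each step; 47, 35, 23, 11, -1, -13 → -25 → -37.
Second value: each term is the sum of the two before it, so 6, 1, 7, 8, 15, 23 → 38 → 61.
Putting the parts together: (-25 : 38) and then (-37 : 61).

(-25 : 38), (-37 : 61)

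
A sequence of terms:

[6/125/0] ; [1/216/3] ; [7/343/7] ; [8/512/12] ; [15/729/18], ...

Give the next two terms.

First component: each term is the sum of the two before it; 6, 1, 7, 8, 15 → 23 → 38.
Second component: perfect cubes: 5³, 6³, 7³, …; 125, 216, 343, 512, 729 → 1000 → 1331.
Third component goes 0, 3, 7, 12, 18 → 25 → 33 (differences are 3, 4, 5, … (increasing by 1 each time)).
Putting the parts together: [23/1000/25] and then [38/1331/33].

[23/1000/25], [38/1331/33]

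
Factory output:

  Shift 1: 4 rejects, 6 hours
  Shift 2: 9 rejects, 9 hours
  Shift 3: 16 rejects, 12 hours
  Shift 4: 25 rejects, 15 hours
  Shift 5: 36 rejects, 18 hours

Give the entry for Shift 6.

Rejects — perfect squares: 2², 3², 4², …: 4, 9, 16, 25, 36 → 49.
Hours: +3 each step, so 6, 9, 12, 15, 18 → 21.
Combining the parts gives 49 rejects, 21 hours.

49 rejects, 21 hours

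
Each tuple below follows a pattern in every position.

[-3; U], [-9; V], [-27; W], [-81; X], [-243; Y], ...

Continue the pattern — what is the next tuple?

[-729; Z]

First slot: -3, -9, -27, -81, -243 → -729 (×3 each step).
Letter — letters move forward 1 place in the alphabet: U, V, W, X, Y → Z.
Combining the parts gives [-729; Z].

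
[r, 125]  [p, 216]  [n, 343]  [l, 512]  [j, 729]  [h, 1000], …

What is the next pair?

[f, 1331]

For the letter, letters move back 2 places in the alphabet: r, p, n, l, j, h → f.
Second component: perfect cubes: 5³, 6³, 7³, …; 125, 216, 343, 512, 729, 1000 → 1331.
Putting it together: [f, 1331].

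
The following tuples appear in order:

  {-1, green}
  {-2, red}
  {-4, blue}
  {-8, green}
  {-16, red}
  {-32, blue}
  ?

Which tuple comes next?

First component: -1, -2, -4, -8, -16, -32 → -64 (×2 each step).
Colour: repeats green → red → blue; green, red, blue, green, red, blue → green.
So the next tuple is {-64, green}.

{-64, green}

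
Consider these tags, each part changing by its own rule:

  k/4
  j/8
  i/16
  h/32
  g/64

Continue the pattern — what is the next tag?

f/128

Letter: k, j, i, h, g → f (letters move back 1 place in the alphabet).
For the second component, ×2 each step: 4, 8, 16, 32, 64 → 128.
Putting it together: f/128.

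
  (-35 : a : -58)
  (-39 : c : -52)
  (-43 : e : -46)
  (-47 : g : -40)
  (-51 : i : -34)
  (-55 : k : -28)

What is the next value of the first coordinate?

-59

First coordinate goes -35, -39, -43, -47, -51, -55 → -59 (−4 each step).
Letter goes a, c, e, g, i, k → m (letters move forward 2 places in the alphabet).
For the third coordinate, +6 each step: -58, -52, -46, -40, -34, -28 → -22.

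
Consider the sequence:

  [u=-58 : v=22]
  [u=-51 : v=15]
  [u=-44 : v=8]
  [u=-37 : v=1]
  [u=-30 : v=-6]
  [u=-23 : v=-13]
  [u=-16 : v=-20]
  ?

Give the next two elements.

[u=-9 : v=-27], [u=-2 : v=-34]

U: +7 each step; -58, -51, -44, -37, -30, -23, -16 → -9 → -2.
V: together with the u always sums to -36, so 22, 15, 8, 1, -6, -13, -20 → -27 → -34.
Putting the parts together: [u=-9 : v=-27] and then [u=-2 : v=-34].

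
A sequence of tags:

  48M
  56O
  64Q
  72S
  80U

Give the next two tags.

88W, 96Y

First component: 48, 56, 64, 72, 80 → 88 → 96 (+8 each step).
Letter: letters move forward 2 places in the alphabet, so M, O, Q, S, U → W → Y.
Putting the parts together: 88W and then 96Y.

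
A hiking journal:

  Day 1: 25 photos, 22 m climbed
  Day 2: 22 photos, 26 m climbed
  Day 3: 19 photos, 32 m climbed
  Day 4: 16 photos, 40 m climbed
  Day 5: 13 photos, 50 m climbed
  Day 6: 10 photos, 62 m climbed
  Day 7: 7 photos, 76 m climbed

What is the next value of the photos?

4

Photos: −3 each step; 25, 22, 19, 16, 13, 10, 7 → 4.
M climbed — differences are 4, 6, 8, … (increasing by 2 each time): 22, 26, 32, 40, 50, 62, 76 → 92.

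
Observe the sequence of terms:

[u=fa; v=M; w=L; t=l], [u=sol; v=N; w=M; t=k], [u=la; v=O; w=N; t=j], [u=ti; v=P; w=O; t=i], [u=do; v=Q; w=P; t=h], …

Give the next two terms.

U — runs through the solfège scale do→ti: fa, sol, la, ti, do → re → mi.
V — letters move forward 1 place in the alphabet: M, N, O, P, Q → R → S.
W: L, M, N, O, P → Q → R (letters move forward 1 place in the alphabet).
T: letters move back 1 place in the alphabet; l, k, j, i, h → g → f.
Putting the parts together: [u=re; v=R; w=Q; t=g] and then [u=mi; v=S; w=R; t=f].

[u=re; v=R; w=Q; t=g], [u=mi; v=S; w=R; t=f]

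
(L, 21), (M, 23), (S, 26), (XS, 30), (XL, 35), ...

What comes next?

(L, 41)

Size goes L, M, S, XS, XL → L (runs backward through clothing sizes XS→XL).
Second entry: differences are 2, 3, 4, … (increasing by 1 each time), so 21, 23, 26, 30, 35 → 41.
So the next term is (L, 41).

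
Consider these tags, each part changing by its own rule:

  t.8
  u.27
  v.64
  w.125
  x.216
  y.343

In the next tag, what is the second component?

512

Letter: letters move forward 1 place in the alphabet; t, u, v, w, x, y → z.
Second component goes 8, 27, 64, 125, 216, 343 → 512 (perfect cubes: 2³, 3³, 4³, …).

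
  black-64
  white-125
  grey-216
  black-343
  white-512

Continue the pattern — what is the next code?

grey-729

Shade: black, white, grey, black, white → grey (repeats black → white → grey).
Second component: perfect cubes: 4³, 5³, 6³, …, so 64, 125, 216, 343, 512 → 729.
So the next code is grey-729.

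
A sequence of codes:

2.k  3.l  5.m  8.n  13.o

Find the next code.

First component: 2, 3, 5, 8, 13 → 21 (each term is the sum of the two before it).
For the letter, letters move forward 1 place in the alphabet: k, l, m, n, o → p.
Combining the parts gives 21.p.

21.p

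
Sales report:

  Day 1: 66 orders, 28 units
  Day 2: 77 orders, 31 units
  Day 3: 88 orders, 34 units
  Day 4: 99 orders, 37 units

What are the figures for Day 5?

110 orders, 40 units

Orders: +11 each step; 66, 77, 88, 99 → 110.
Units — +3 each step: 28, 31, 34, 37 → 40.
Putting it together: 110 orders, 40 units.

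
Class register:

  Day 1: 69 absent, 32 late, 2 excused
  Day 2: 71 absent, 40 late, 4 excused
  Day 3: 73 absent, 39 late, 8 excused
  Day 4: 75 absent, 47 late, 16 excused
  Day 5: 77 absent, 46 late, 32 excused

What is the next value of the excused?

Excused goes 2, 4, 8, 16, 32 → 64 (×2 each step).

64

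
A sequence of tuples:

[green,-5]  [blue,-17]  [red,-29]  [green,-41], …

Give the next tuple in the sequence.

For the colour, repeats green → blue → red: green, blue, red, green → blue.
Second slot: −12 each step, so -5, -17, -29, -41 → -53.
So the next tuple is [blue,-53].

[blue,-53]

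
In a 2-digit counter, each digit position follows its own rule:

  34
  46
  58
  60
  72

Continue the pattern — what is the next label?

First digit goes 3, 4, 5, 6, 7 → 8 (+1 each step, mod 10).
Second digit: +2 each step, mod 10, so 4, 6, 8, 0, 2 → 4.
Combining the parts gives 84.

84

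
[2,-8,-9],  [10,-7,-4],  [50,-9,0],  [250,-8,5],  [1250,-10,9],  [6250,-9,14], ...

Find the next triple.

[31250,-11,18]

First coordinate — ×5 each step: 2, 10, 50, 250, 1250, 6250 → 31250.
Second coordinate — alternating steps +1, −2, +1, −2, …: -8, -7, -9, -8, -10, -9 → -11.
Third coordinate goes -9, -4, 0, 5, 9, 14 → 18 (alternating steps +5, +4, +5, +4, …).
Combining the parts gives [31250,-11,18].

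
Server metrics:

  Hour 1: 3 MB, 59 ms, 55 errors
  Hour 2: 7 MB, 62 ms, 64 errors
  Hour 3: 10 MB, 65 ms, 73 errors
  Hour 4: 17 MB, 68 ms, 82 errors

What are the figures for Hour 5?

MB: 3, 7, 10, 17 → 27 (each term is the sum of the two before it).
Ms: 59, 62, 65, 68 → 71 (+3 each step).
Errors: +9 each step; 55, 64, 73, 82 → 91.
So the next row is 27 MB, 71 ms, 91 errors.

27 MB, 71 ms, 91 errors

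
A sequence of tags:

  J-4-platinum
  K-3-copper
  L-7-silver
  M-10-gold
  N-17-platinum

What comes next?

For the letter, letters move forward 1 place in the alphabet: J, K, L, M, N → O.
For the second component, each term is the sum of the two before it: 4, 3, 7, 10, 17 → 27.
Metal goes platinum, copper, silver, gold, platinum → copper (repeats platinum → copper → silver → gold).
So the next tag is O-27-copper.

O-27-copper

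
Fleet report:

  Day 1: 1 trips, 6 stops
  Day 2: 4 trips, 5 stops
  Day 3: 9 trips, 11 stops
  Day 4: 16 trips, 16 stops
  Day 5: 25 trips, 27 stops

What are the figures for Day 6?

36 trips, 43 stops

Trips: perfect squares: 1², 2², 3², …, so 1, 4, 9, 16, 25 → 36.
Stops goes 6, 5, 11, 16, 27 → 43 (each term is the sum of the two before it).
Combining the parts gives 36 trips, 43 stops.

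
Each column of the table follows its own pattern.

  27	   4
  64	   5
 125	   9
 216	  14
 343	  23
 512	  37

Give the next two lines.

729  60; 1000  97

First component — perfect cubes: 3³, 4³, 5³, …: 27, 64, 125, 216, 343, 512 → 729 → 1000.
Second component: each term is the sum of the two before it; 4, 5, 9, 14, 23, 37 → 60 → 97.
Putting the parts together: 729  60 and then 1000  97.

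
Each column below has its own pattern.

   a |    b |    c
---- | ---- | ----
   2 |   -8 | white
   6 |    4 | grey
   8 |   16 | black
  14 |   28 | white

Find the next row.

22  40  grey

Column a — each term is the sum of the two before it: 2, 6, 8, 14 → 22.
Column b: -8, 4, 16, 28 → 40 (+12 each step).
Column c: white, grey, black, white → grey (repeats white → grey → black).
So the next row is 22  40  grey.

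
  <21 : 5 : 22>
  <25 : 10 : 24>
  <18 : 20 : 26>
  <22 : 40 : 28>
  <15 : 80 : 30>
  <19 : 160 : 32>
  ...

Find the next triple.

For the first slot, alternating steps +4, −7, +4, −7, …: 21, 25, 18, 22, 15, 19 → 12.
Second slot goes 5, 10, 20, 40, 80, 160 → 320 (×2 each step).
Third slot: +2 each step, so 22, 24, 26, 28, 30, 32 → 34.
Combining the parts gives <12 : 320 : 34>.

<12 : 320 : 34>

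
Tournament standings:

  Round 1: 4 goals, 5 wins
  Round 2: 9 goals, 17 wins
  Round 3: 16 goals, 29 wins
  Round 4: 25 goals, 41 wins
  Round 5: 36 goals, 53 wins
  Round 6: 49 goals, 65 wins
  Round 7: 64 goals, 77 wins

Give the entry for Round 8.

81 goals, 89 wins

Goals: 4, 9, 16, 25, 36, 49, 64 → 81 (perfect squares: 2², 3², 4², …).
Wins: 5, 17, 29, 41, 53, 65, 77 → 89 (+12 each step).
So the next line is 81 goals, 89 wins.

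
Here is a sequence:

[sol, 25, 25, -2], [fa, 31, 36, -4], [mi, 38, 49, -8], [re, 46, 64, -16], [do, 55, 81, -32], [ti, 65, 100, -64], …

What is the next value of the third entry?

121

Note: sol, fa, mi, re, do, ti → la (runs backward through the solfège scale do→ti).
For the second entry, differences are 6, 7, 8, … (increasing by 1 each time): 25, 31, 38, 46, 55, 65 → 76.
Third entry: perfect squares: 5², 6², 7², …, so 25, 36, 49, 64, 81, 100 → 121.
For the fourth entry, ×2 each step: -2, -4, -8, -16, -32, -64 → -128.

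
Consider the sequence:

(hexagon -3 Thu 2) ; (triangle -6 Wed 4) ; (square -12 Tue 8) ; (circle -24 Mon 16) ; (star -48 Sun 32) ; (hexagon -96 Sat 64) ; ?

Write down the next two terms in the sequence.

(triangle -192 Fri 128), (square -384 Thu 256)

Shape goes hexagon, triangle, square, circle, star, hexagon → triangle → square (repeats hexagon → triangle → square → circle → star).
Second component: ×2 each step, so -3, -6, -12, -24, -48, -96 → -192 → -384.
For the day, runs backward through the weekdays Mon→Sun: Thu, Wed, Tue, Mon, Sun, Sat → Fri → Thu.
Fourth component — ×2 each step: 2, 4, 8, 16, 32, 64 → 128 → 256.
Putting the parts together: (triangle -192 Fri 128) and then (square -384 Thu 256).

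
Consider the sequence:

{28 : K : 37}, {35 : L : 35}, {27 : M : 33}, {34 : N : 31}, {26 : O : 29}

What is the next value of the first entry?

First entry goes 28, 35, 27, 34, 26 → 33 (alternating steps +7, −8, +7, −8, …).

33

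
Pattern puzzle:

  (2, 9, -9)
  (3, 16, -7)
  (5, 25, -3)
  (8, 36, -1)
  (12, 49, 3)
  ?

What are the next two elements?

First part: differences are 1, 2, 3, … (increasing by 1 each time); 2, 3, 5, 8, 12 → 17 → 23.
Second part: 9, 16, 25, 36, 49 → 64 → 81 (perfect squares: 3², 4², 5², …).
Third part: alternating steps +2, +4, +2, +4, …, so -9, -7, -3, -1, 3 → 5 → 9.
So the next two elements are (17, 64, 5) and (23, 81, 9).

(17, 64, 5), (23, 81, 9)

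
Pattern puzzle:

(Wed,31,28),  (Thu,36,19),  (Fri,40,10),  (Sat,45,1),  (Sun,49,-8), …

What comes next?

(Mon,54,-17)

Day — runs through the weekdays Mon→Sun: Wed, Thu, Fri, Sat, Sun → Mon.
Second value — alternating steps +5, +4, +5, +4, …: 31, 36, 40, 45, 49 → 54.
Third value — −9 each step: 28, 19, 10, 1, -8 → -17.
So the next term is (Mon,54,-17).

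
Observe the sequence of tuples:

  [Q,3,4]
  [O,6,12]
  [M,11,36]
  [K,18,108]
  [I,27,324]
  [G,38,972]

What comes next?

For the letter, letters move back 2 places in the alphabet: Q, O, M, K, I, G → E.
Second slot: differences are 3, 5, 7, … (increasing by 2 each time); 3, 6, 11, 18, 27, 38 → 51.
For the third slot, ×3 each step: 4, 12, 36, 108, 324, 972 → 2916.
Combining the parts gives [E,51,2916].

[E,51,2916]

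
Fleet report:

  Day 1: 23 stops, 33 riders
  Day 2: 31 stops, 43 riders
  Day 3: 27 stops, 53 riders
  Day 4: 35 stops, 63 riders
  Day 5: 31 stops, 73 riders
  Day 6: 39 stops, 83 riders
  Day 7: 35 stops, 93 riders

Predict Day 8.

Stops: alternating steps +8, −4, +8, −4, …, so 23, 31, 27, 35, 31, 39, 35 → 43.
Riders: 33, 43, 53, 63, 73, 83, 93 → 103 (+10 each step).
So the next row is 43 stops, 103 riders.

43 stops, 103 riders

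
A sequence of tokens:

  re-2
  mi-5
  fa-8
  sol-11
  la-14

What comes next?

ti-17

Note: runs through the solfège scale do→ti, so re, mi, fa, sol, la → ti.
Second component: +3 each step, so 2, 5, 8, 11, 14 → 17.
So the next token is ti-17.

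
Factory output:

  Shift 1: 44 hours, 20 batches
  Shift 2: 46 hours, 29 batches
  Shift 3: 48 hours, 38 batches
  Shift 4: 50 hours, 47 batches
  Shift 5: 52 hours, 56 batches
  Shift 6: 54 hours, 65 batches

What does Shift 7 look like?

For the hours, +2 each step: 44, 46, 48, 50, 52, 54 → 56.
Batches — +9 each step: 20, 29, 38, 47, 56, 65 → 74.
Putting it together: 56 hours, 74 batches.

56 hours, 74 batches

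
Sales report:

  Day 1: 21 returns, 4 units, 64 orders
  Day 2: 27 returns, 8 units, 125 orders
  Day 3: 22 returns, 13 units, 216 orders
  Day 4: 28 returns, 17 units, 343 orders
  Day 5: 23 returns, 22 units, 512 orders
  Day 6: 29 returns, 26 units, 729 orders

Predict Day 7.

For the returns, alternating steps +6, −5, +6, −5, …: 21, 27, 22, 28, 23, 29 → 24.
For the units, alternating steps +4, +5, +4, +5, …: 4, 8, 13, 17, 22, 26 → 31.
Orders: perfect cubes: 4³, 5³, 6³, …, so 64, 125, 216, 343, 512, 729 → 1000.
Putting it together: 24 returns, 31 units, 1000 orders.

24 returns, 31 units, 1000 orders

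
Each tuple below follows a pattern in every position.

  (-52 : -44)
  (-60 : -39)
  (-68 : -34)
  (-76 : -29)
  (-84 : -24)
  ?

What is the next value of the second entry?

Second entry: -44, -39, -34, -29, -24 → -19 (+5 each step).

-19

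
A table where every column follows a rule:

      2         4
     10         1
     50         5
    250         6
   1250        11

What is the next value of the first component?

6250

First component goes 2, 10, 50, 250, 1250 → 6250 (×5 each step).
Second component: each term is the sum of the two before it; 4, 1, 5, 6, 11 → 17.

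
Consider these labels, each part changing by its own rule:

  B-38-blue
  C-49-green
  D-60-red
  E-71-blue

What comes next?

Letter: B, C, D, E → F (letters move forward 1 place in the alphabet).
For the second component, +11 each step: 38, 49, 60, 71 → 82.
Colour: repeats blue → green → red, so blue, green, red, blue → green.
Combining the parts gives F-82-green.

F-82-green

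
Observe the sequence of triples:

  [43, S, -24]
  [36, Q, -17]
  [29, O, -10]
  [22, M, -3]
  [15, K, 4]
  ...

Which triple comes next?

[8, I, 11]

First entry: −7 each step; 43, 36, 29, 22, 15 → 8.
For the letter, letters move back 2 places in the alphabet: S, Q, O, M, K → I.
Third entry: +7 each step, so -24, -17, -10, -3, 4 → 11.
Putting it together: [8, I, 11].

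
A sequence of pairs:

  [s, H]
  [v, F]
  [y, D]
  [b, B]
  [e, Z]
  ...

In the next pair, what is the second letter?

X

Second letter: H, F, D, B, Z → X (letters move back 2 places in the alphabet, wrapping A→Z).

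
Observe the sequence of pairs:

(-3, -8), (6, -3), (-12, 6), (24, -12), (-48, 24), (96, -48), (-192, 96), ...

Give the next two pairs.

First value: ×(-2) each step; -3, 6, -12, 24, -48, 96, -192 → 384 → -768.
Second value: always the previous value of the first value; -8, -3, 6, -12, 24, -48, 96 → -192 → 384.
Putting the parts together: (384, -192) and then (-768, 384).

(384, -192), (-768, 384)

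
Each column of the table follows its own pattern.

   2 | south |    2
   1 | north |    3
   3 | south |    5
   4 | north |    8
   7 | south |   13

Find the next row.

11  north  21

First component: 2, 1, 3, 4, 7 → 11 (each term is the sum of the two before it).
For the direction, alternates south ↔ north: south, north, south, north, south → north.
Third component: each term is the sum of the two before it; 2, 3, 5, 8, 13 → 21.
So the next row is 11  north  21.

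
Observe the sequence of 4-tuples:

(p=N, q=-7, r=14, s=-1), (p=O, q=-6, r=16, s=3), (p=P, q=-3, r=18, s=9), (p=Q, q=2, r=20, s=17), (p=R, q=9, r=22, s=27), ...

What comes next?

P goes N, O, P, Q, R → S (letters move forward 1 place in the alphabet).
Q: differences are 1, 3, 5, … (increasing by 2 each time); -7, -6, -3, 2, 9 → 18.
R: 14, 16, 18, 20, 22 → 24 (+2 each step).
S: -1, 3, 9, 17, 27 → 39 (differences are 4, 6, 8, … (increasing by 2 each time)).
So the next 4-tuple is (p=S, q=18, r=24, s=39).

(p=S, q=18, r=24, s=39)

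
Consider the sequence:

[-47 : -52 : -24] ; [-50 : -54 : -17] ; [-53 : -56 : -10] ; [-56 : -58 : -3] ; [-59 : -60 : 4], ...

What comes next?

[-62 : -62 : 11]

First entry: -47, -50, -53, -56, -59 → -62 (−3 each step).
For the second entry, −2 each step: -52, -54, -56, -58, -60 → -62.
Third entry — +7 each step: -24, -17, -10, -3, 4 → 11.
Putting it together: [-62 : -62 : 11].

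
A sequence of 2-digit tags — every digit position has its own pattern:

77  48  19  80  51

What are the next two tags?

22 then 93

First digit — −3 each step, mod 10: 7, 4, 1, 8, 5 → 2 → 9.
Second digit: +1 each step, mod 10; 7, 8, 9, 0, 1 → 2 → 3.
So the next two tags are 22 and 93.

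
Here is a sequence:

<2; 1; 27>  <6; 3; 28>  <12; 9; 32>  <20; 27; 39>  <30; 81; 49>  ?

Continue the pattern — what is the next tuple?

First entry: 2, 6, 12, 20, 30 → 42 (differences are 4, 6, 8, … (increasing by 2 each time)).
Second entry: ×3 each step, so 1, 3, 9, 27, 81 → 243.
For the third entry, differences are 1, 4, 7, … (increasing by 3 each time): 27, 28, 32, 39, 49 → 62.
Putting it together: <42; 243; 62>.

<42; 243; 62>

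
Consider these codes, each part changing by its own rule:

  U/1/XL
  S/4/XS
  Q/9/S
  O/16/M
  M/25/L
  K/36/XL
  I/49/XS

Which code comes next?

Letter: letters move back 2 places in the alphabet, so U, S, Q, O, M, K, I → G.
Second component: 1, 4, 9, 16, 25, 36, 49 → 64 (perfect squares: 1², 2², 3², …).
Size: XL, XS, S, M, L, XL, XS → S (repeats XL → XS → S → M → L).
So the next code is G/64/S.

G/64/S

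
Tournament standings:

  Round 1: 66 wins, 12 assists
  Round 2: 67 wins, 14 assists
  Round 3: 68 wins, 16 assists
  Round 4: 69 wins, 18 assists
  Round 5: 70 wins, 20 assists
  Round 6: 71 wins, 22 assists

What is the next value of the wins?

72

Wins: +1 each step; 66, 67, 68, 69, 70, 71 → 72.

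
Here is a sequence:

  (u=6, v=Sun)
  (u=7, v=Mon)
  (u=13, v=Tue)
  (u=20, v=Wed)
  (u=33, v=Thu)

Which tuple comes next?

U — each term is the sum of the two before it: 6, 7, 13, 20, 33 → 53.
For the v, runs through the weekdays Mon→Sun: Sun, Mon, Tue, Wed, Thu → Fri.
Putting it together: (u=53, v=Fri).

(u=53, v=Fri)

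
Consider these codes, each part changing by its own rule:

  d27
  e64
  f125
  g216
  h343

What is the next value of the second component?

512

Second component: 27, 64, 125, 216, 343 → 512 (perfect cubes: 3³, 4³, 5³, …).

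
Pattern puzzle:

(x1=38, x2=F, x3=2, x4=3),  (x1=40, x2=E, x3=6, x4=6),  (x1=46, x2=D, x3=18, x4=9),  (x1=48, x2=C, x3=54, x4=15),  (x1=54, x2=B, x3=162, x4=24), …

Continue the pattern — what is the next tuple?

(x1=56, x2=A, x3=486, x4=39)

X1: alternating steps +2, +6, +2, +6, …; 38, 40, 46, 48, 54 → 56.
X2: F, E, D, C, B → A (letters move back 1 place in the alphabet).
X3 goes 2, 6, 18, 54, 162 → 486 (×3 each step).
For the x4, each term is the sum of the two before it: 3, 6, 9, 15, 24 → 39.
So the next tuple is (x1=56, x2=A, x3=486, x4=39).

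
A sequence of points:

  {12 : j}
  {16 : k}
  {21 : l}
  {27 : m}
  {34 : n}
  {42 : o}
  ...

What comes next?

{51 : p}

First slot: 12, 16, 21, 27, 34, 42 → 51 (differences are 4, 5, 6, … (increasing by 1 each time)).
Letter: letters move forward 1 place in the alphabet; j, k, l, m, n, o → p.
Combining the parts gives {51 : p}.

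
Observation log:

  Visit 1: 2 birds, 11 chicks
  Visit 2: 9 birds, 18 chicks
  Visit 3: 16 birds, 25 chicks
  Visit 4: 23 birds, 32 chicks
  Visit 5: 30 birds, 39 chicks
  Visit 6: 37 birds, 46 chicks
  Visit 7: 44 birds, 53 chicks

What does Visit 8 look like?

Birds: +7 each step; 2, 9, 16, 23, 30, 37, 44 → 51.
Chicks: always 9 more than the birds, so 11, 18, 25, 32, 39, 46, 53 → 60.
Combining the parts gives 51 birds, 60 chicks.

51 birds, 60 chicks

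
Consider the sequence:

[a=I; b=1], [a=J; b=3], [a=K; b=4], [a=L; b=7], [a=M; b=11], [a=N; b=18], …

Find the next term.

A goes I, J, K, L, M, N → O (letters move forward 1 place in the alphabet).
B: each term is the sum of the two before it, so 1, 3, 4, 7, 11, 18 → 29.
Putting it together: [a=O; b=29].

[a=O; b=29]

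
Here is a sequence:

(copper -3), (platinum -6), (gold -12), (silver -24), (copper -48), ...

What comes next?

Metal goes copper, platinum, gold, silver, copper → platinum (repeats copper → platinum → gold → silver).
For the second entry, ×2 each step: -3, -6, -12, -24, -48 → -96.
Combining the parts gives (platinum -96).

(platinum -96)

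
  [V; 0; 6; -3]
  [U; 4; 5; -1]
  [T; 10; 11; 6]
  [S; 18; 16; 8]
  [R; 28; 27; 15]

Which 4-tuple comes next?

Letter: V, U, T, S, R → Q (letters move back 1 place in the alphabet).
Second entry: differences are 4, 6, 8, … (increasing by 2 each time); 0, 4, 10, 18, 28 → 40.
Third entry goes 6, 5, 11, 16, 27 → 43 (each term is the sum of the two before it).
Fourth entry goes -3, -1, 6, 8, 15 → 17 (alternating steps +2, +7, +2, +7, …).
So the next 4-tuple is [Q; 40; 43; 17].

[Q; 40; 43; 17]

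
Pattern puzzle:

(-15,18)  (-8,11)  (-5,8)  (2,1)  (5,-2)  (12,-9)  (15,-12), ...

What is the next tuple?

For the first value, alternating steps +7, +3, +7, +3, …: -15, -8, -5, 2, 5, 12, 15 → 22.
Second value — together with the first value always sums to 3: 18, 11, 8, 1, -2, -9, -12 → -19.
Combining the parts gives (22,-19).

(22,-19)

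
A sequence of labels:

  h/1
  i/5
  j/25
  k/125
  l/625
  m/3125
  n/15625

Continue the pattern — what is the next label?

o/78125

Letter: letters move forward 1 place in the alphabet; h, i, j, k, l, m, n → o.
Second component: ×5 each step; 1, 5, 25, 125, 625, 3125, 15625 → 78125.
So the next label is o/78125.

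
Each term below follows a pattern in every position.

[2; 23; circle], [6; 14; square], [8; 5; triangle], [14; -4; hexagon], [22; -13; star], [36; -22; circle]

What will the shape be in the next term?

square

Shape goes circle, square, triangle, hexagon, star, circle → square (repeats circle → square → triangle → hexagon → star).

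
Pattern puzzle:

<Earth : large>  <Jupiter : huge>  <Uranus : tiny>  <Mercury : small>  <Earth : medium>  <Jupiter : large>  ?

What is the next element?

<Uranus : huge>

Planet: repeats Earth → Jupiter → Uranus → Mercury; Earth, Jupiter, Uranus, Mercury, Earth, Jupiter → Uranus.
For the size, repeats large → huge → tiny → small → medium: large, huge, tiny, small, medium, large → huge.
So the next element is <Uranus : huge>.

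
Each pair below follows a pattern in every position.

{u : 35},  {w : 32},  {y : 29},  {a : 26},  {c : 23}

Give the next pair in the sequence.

Letter: u, w, y, a, c → e (letters move forward 2 places in the alphabet, wrapping Z→A).
Second coordinate: −3 each step; 35, 32, 29, 26, 23 → 20.
Combining the parts gives {e : 20}.

{e : 20}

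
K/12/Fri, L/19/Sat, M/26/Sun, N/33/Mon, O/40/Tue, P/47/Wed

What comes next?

Letter — letters move forward 1 place in the alphabet: K, L, M, N, O, P → Q.
For the second component, +7 each step: 12, 19, 26, 33, 40, 47 → 54.
Day: runs through the weekdays Mon→Sun; Fri, Sat, Sun, Mon, Tue, Wed → Thu.
Putting it together: Q/54/Thu.

Q/54/Thu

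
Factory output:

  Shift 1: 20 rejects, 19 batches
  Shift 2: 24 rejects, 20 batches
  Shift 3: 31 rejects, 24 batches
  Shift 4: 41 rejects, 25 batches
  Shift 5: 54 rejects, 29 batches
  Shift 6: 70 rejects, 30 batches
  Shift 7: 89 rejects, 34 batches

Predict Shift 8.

Rejects — differences are 4, 7, 10, … (increasing by 3 each time): 20, 24, 31, 41, 54, 70, 89 → 111.
Batches: alternating steps +1, +4, +1, +4, …; 19, 20, 24, 25, 29, 30, 34 → 35.
So the next record is 111 rejects, 35 batches.

111 rejects, 35 batches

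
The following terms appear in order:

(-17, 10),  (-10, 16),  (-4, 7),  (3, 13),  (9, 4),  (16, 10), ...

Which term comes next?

(22, 1)

First value: -17, -10, -4, 3, 9, 16 → 22 (alternating steps +7, +6, +7, +6, …).
Second value goes 10, 16, 7, 13, 4, 10 → 1 (alternating steps +6, −9, +6, −9, …).
Putting it together: (22, 1).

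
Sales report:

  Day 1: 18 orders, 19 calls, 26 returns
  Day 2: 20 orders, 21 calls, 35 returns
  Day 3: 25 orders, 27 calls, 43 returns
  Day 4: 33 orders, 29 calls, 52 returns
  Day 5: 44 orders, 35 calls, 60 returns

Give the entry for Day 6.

Orders — differences are 2, 5, 8, … (increasing by 3 each time): 18, 20, 25, 33, 44 → 58.
Calls: alternating steps +2, +6, +2, +6, …; 19, 21, 27, 29, 35 → 37.
Returns — alternating steps +9, +8, +9, +8, …: 26, 35, 43, 52, 60 → 69.
Putting it together: 58 orders, 37 calls, 69 returns.

58 orders, 37 calls, 69 returns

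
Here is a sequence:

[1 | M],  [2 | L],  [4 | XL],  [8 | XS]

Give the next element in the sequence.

First coordinate — ×2 each step: 1, 2, 4, 8 → 16.
Size: runs through clothing sizes XS→XL, so M, L, XL, XS → S.
Combining the parts gives [16 | S].

[16 | S]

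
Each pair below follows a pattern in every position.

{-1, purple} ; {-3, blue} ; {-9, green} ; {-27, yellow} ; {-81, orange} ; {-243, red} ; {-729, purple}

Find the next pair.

{-2187, blue}

First part: ×3 each step, so -1, -3, -9, -27, -81, -243, -729 → -2187.
Colour goes purple, blue, green, yellow, orange, red, purple → blue (repeats purple → blue → green → yellow → orange → red).
Combining the parts gives {-2187, blue}.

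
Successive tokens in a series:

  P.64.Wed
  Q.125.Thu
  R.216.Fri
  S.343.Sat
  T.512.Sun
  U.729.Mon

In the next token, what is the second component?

1000

Second component goes 64, 125, 216, 343, 512, 729 → 1000 (perfect cubes: 4³, 5³, 6³, …).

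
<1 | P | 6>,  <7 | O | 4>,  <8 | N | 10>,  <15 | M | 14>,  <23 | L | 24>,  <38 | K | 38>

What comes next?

First coordinate: each term is the sum of the two before it, so 1, 7, 8, 15, 23, 38 → 61.
Letter: letters move back 1 place in the alphabet; P, O, N, M, L, K → J.
For the third coordinate, each term is the sum of the two before it: 6, 4, 10, 14, 24, 38 → 62.
So the next term is <61 | J | 62>.

<61 | J | 62>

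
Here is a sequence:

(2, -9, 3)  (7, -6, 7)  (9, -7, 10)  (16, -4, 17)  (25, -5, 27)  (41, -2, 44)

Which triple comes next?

First component — each term is the sum of the two before it: 2, 7, 9, 16, 25, 41 → 66.
Second component: alternating steps +3, −1, +3, −1, …, so -9, -6, -7, -4, -5, -2 → -3.
Third component: 3, 7, 10, 17, 27, 44 → 71 (each term is the sum of the two before it).
Putting it together: (66, -3, 71).

(66, -3, 71)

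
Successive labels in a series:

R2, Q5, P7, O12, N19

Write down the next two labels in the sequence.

Letter: R, Q, P, O, N → M → L (letters move back 1 place in the alphabet).
For the second component, each term is the sum of the two before it: 2, 5, 7, 12, 19 → 31 → 50.
So the next two labels are M31 and L50.

M31, L50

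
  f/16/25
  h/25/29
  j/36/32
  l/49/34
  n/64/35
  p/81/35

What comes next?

r/100/34

Letter — letters move forward 2 places in the alphabet: f, h, j, l, n, p → r.
For the second component, perfect squares: 4², 5², 6², …: 16, 25, 36, 49, 64, 81 → 100.
Third component: differences are 4, 3, 2, … (decreasing by 1 each time), so 25, 29, 32, 34, 35, 35 → 34.
Putting it together: r/100/34.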